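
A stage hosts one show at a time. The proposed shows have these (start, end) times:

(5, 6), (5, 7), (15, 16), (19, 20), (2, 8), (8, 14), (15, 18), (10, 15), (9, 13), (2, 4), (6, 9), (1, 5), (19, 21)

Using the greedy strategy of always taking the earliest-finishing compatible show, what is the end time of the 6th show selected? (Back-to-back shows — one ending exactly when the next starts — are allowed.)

20

Greedy by earliest finish: after sorting by end time, pick each interval compatible with the last pick.
Sorted by end: (2,4)  (1,5)  (5,6)  (5,7)  (2,8)  (6,9)  (9,13)  (8,14)  (10,15)  (15,16)  (15,18)  (19,20)  (19,21)
take (2,4); take (5,6); skip (2,8); take (6,9); take (9,13); skip (10,15); take (15,16); take (19,20).
Selected: (2,4) (5,6) (6,9) (9,13) (15,16) (19,20)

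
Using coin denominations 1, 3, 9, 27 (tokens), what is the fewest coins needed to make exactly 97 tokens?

Greedy: take as many of the largest coin as possible, then repeat with the remainder.
97 − 3×27→16 − 1×9→7 − 2×3→1 − 1×1→0
Total coins = 3 + 1 + 2 + 1 = 7

7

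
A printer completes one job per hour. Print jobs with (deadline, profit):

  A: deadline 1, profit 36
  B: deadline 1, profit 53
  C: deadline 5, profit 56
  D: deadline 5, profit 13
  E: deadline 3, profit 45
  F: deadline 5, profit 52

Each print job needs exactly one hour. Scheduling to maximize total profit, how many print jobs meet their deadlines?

5

By profit: C(d5,56), B(d1,53), F(d5,52), E(d3,45), A(d1,36), D(d5,13)
C→slot 5; B→slot 1; F→slot 4; E→slot 3; A skipped; D→slot 2.
5 of 6 scheduled.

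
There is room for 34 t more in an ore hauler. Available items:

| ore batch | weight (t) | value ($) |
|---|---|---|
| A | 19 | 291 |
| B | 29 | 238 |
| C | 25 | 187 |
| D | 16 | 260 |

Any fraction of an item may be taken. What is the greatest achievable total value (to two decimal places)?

Sort by value per unit weight and fill in that order.
Ratios (sorted): D 16.25, A 15.32, B 8.21, C 7.48
take D (16 @ 260); take 18/19 of A → 275.68. Capacity used 34/34.
Total value = 535.68

535.68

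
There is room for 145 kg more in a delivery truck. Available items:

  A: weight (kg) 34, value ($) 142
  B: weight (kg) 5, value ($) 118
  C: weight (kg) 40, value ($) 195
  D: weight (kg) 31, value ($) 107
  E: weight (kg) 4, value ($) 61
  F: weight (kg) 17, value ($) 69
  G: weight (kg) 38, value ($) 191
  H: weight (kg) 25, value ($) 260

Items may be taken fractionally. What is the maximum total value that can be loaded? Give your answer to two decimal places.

Sort by value per unit weight and fill in that order.
Order: B (118/5=23.60) > E (61/4=15.25) > H (260/25=10.40) > G (191/38=5.03) > C (195/40=4.88) > A (142/34=4.18) > F (69/17=4.06) > D (107/31=3.45)
Fill: take B (5 @ 118) → take E (4 @ 61) → take H (25 @ 260) → take G (38 @ 191) → take C (40 @ 195) → take 33/34 of A → 137.82; 145/145 used.
Total value = 962.82

962.82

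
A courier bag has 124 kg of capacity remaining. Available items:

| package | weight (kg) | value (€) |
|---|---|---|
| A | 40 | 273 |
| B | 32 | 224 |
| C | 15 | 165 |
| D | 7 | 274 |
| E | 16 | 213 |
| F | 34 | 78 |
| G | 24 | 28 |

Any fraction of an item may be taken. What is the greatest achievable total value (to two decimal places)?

1181.12

Greedy by value/weight ratio, highest first.
Order: D (274/7=39.14) > E (213/16=13.31) > C (165/15=11.00) > B (224/32=7.00) > A (273/40=6.83) > F (78/34=2.29) > G (28/24=1.17)
Fill: take D (7 @ 274) → take E (16 @ 213) → take C (15 @ 165) → take B (32 @ 224) → take A (40 @ 273) → take 14/34 of F → 32.12; 124/124 used.
Total value = 1181.12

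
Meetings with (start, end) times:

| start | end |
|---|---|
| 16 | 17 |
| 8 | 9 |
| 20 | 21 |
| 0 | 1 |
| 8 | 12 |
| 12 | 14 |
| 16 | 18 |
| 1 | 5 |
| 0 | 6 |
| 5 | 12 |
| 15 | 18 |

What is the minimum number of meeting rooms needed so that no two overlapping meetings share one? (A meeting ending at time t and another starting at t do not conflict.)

The answer is the maximum number of intervals overlapping at any instant.
starts: [0, 0, 1, 5, 8, 8, 12, 15, 16, 16, 20]
ends:   [1, 5, 6, 9, 12, 12, 14, 17, 18, 18, 21]
s0→1 s0→2 e1→1 s1→2 e5→1 s5→2 e6→1 s8→2 s8→3  — peak 3.

3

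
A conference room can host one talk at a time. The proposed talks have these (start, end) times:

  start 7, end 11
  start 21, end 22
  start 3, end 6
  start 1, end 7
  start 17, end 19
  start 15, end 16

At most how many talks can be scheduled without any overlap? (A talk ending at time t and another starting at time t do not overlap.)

Greedy by earliest finish: after sorting by end time, pick each interval compatible with the last pick.
By end time: (3,6), (1,7), (7,11), (15,16), (17,19), (21,22).
Pick (3,6); next start ≥ 6 → (7,11); next start ≥ 11 → (15,16); next start ≥ 16 → (17,19); next start ≥ 19 → (21,22).
Selected 5 talks.

5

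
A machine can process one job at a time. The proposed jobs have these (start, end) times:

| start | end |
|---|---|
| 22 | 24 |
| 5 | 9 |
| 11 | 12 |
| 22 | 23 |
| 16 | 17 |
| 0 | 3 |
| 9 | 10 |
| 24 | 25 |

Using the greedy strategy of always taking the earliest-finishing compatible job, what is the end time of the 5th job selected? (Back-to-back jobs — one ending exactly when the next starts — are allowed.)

Sorted by end: (0,3)  (5,9)  (9,10)  (11,12)  (16,17)  (22,23)  (22,24)  (24,25)
take (0,3); take (5,9); take (9,10); take (11,12); take (16,17); take (22,23); take (24,25).
Selected: (0,3) (5,9) (9,10) (11,12) (16,17) (22,23) (24,25)

17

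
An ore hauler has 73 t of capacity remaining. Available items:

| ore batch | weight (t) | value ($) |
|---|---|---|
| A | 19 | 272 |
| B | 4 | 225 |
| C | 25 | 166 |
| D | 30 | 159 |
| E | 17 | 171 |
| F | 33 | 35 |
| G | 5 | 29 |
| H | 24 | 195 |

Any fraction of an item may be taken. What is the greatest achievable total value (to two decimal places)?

922.76

Greedy by value/weight ratio, highest first.
Ratios (sorted): B 56.25, A 14.32, E 10.06, H 8.12, C 6.64, G 5.80, D 5.30, F 1.06
take B (4 @ 225); take A (19 @ 272); take E (17 @ 171); take H (24 @ 195); take 9/25 of C → 59.76. Capacity used 73/73.
Total value = 922.76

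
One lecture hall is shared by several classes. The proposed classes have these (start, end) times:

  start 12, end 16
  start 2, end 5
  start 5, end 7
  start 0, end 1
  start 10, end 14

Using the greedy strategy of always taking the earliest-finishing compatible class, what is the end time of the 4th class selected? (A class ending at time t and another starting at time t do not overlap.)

14

By end time: (0,1), (2,5), (5,7), (10,14), (12,16).
Pick (0,1); next start ≥ 1 → (2,5); next start ≥ 5 → (5,7); next start ≥ 7 → (10,14).
Selected: (0,1) (2,5) (5,7) (10,14)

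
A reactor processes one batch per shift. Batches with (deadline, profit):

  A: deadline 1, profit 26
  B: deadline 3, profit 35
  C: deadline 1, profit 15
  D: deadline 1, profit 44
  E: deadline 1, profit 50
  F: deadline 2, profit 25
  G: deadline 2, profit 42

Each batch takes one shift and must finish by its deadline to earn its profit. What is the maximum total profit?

Sort by profit descending; place each in the latest free slot ≤ its deadline.
By profit: E(d1,50), D(d1,44), G(d2,42), B(d3,35), A(d1,26), F(d2,25), C(d1,15)
E→slot 1; D skipped; G→slot 2; B→slot 3; A skipped; F skipped; C skipped.
Profit = 50 + 42 + 35 = 127

127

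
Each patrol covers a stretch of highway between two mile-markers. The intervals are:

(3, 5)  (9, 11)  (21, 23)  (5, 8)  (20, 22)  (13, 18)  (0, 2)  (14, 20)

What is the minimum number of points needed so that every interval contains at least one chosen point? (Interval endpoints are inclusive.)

5

Sorted: [0,2] [3,5] [5,8] [9,11] [13,18] [14,20] [20,22] [21,23]
{[0,2]} hit by 2; {[3,5],[5,8]} hit by 5; {[9,11]} hit by 11; {[13,18],[14,20]} hit by 18; {[20,22],[21,23]} hit by 22.
Points: 2, 5, 11, 18, 22 (5 total).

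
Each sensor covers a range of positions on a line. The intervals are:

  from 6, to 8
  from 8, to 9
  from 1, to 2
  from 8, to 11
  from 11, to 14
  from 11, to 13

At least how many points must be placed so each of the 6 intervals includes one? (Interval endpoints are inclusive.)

3

By right end: [1,2]  [6,8]  [8,9]  [8,11]  [11,13]  [11,14]
[1,2] uncovered → point at 2; [6,8] uncovered → point at 8; [11,13] uncovered → point at 13.
Points: 2, 8, 13 (3 total).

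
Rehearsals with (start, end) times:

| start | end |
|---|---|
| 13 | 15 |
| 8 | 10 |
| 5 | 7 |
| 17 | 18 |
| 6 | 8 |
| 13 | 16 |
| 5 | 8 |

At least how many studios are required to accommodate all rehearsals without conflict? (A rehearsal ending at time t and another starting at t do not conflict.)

3

Count concurrent intervals with a sweep; the peak is the room count.
starts: [5, 5, 6, 8, 13, 13, 17]
ends:   [7, 8, 8, 10, 15, 16, 18]
s5→1 s5→2 s6→3  — peak 3.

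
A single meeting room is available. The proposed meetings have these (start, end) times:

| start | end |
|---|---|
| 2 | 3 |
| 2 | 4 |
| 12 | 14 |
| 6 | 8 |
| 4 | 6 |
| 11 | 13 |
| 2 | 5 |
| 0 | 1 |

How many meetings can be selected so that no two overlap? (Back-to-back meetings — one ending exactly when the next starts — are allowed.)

Greedy by earliest finish: after sorting by end time, pick each interval compatible with the last pick.
By end time: (0,1), (2,3), (2,4), (2,5), (4,6), (6,8), (11,13), (12,14).
Pick (0,1); next start ≥ 1 → (2,3); next start ≥ 3 → (4,6); next start ≥ 6 → (6,8); next start ≥ 8 → (11,13).
Selected 5 meetings.

5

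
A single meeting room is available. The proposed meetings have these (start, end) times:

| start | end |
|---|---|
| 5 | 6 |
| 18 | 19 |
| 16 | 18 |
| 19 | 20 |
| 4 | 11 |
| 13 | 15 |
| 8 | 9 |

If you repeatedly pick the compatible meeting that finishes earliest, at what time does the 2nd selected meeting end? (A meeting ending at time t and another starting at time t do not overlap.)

9

Greedy by earliest finish: after sorting by end time, pick each interval compatible with the last pick.
By end time: (5,6), (8,9), (4,11), (13,15), (16,18), (18,19), (19,20).
Pick (5,6); next start ≥ 6 → (8,9); next start ≥ 9 → (13,15); next start ≥ 15 → (16,18); next start ≥ 18 → (18,19); next start ≥ 19 → (19,20).
Selected: (5,6) (8,9) (13,15) (16,18) (18,19) (19,20)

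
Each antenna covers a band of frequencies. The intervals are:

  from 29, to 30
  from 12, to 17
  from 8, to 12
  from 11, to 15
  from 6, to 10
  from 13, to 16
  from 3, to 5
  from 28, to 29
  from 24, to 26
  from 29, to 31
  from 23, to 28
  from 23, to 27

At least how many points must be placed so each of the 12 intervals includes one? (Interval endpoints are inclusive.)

5

Process intervals by earliest right end; each time one isn't hit yet, stab at its right endpoint.
By right end: [3,5]  [6,10]  [8,12]  [11,15]  [13,16]  [12,17]  [24,26]  [23,27]  [23,28]  [28,29]  [29,30]  [29,31]
[3,5] uncovered → point at 5; [6,10] uncovered → point at 10; [11,15] uncovered → point at 15; [24,26] uncovered → point at 26; [28,29] uncovered → point at 29.
Points: 5, 10, 15, 26, 29 (5 total).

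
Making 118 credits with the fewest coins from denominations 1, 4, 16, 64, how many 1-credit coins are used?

2

Greedy: take as many of the largest coin as possible, then repeat with the remainder.
118 − 1×64→54 − 3×16→6 − 1×4→2 − 2×1→0
Count of 1: 2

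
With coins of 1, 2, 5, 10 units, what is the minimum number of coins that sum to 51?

6

Greedy: take as many of the largest coin as possible, then repeat with the remainder.
51 = 5×10 + 1×1
Total coins = 5 + 1 = 6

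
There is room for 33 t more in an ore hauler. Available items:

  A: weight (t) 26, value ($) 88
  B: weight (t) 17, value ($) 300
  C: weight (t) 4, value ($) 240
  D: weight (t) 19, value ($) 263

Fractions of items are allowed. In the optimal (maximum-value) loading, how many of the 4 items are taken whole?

Ratios (sorted): C 60.00, B 17.65, D 13.84, A 3.38
take C (4 @ 240); take B (17 @ 300); take 12/19 of D → 166.11. Capacity used 33/33.
2 item(s) taken whole; one partial (take 12/19 of D).

2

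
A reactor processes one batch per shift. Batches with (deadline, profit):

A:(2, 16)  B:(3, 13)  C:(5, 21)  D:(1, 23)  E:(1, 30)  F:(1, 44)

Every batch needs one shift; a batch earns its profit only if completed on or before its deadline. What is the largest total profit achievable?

94

Sort by profit descending; place each in the latest free slot ≤ its deadline.
Profit order: F=44 E=30 D=23 C=21 A=16 B=13
Assign: F→slot 1, E skipped, D skipped, C→slot 5, A→slot 2, B→slot 3.
Slots: [1:F] [2:A] [3:B] [5:C]
Profit = 44 + 16 + 13 + 21 = 94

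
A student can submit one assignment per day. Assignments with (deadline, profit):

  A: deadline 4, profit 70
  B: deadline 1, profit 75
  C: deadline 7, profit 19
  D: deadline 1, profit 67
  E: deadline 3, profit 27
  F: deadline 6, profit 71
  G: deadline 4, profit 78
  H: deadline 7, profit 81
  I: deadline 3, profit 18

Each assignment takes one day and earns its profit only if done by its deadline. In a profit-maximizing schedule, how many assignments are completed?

7

Take jobs in profit order; each goes to the latest open slot no later than its deadline.
Profit order: H=81 G=78 B=75 F=71 A=70 D=67 E=27 C=19 I=18
Assign: H→slot 7, G→slot 4, B→slot 1, F→slot 6, A→slot 3, D skipped, E→slot 2, C→slot 5, I skipped.
Slots: [1:B] [2:E] [3:A] [4:G] [5:C] [6:F] [7:H]
7 of 9 scheduled.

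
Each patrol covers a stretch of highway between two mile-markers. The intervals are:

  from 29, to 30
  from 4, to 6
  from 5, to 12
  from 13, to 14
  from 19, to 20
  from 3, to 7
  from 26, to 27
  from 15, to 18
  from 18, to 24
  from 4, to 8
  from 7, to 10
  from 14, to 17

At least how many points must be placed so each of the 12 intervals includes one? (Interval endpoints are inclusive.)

7

Process intervals by earliest right end; each time one isn't hit yet, stab at its right endpoint.
By right end: [4,6]  [3,7]  [4,8]  [7,10]  [5,12]  [13,14]  [14,17]  [15,18]  [19,20]  [18,24]  [26,27]  [29,30]
[4,6] uncovered → point at 6; [7,10] uncovered → point at 10; [13,14] uncovered → point at 14; [15,18] uncovered → point at 18; [19,20] uncovered → point at 20; [26,27] uncovered → point at 27; [29,30] uncovered → point at 30.
Points: 6, 10, 14, 18, 20, 27, 30 (7 total).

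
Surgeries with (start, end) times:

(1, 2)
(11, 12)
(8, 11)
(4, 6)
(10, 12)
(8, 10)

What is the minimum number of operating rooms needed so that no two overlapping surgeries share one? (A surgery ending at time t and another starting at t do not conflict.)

The answer is the maximum number of intervals overlapping at any instant.
Events (time:±→running): 1:+→1 2:-→0 4:+→1 6:-→0 8:+→1 8:+→2 … peak 2.

2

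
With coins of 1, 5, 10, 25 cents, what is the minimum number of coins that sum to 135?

135 = 5×25 + 1×10
Total coins = 5 + 1 = 6

6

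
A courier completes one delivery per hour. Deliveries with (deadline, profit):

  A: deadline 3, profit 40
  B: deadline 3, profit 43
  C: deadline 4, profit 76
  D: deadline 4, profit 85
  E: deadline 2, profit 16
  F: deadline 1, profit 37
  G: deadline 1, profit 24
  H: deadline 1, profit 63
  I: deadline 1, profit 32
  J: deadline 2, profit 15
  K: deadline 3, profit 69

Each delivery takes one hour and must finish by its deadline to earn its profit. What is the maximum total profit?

293

Sort by profit descending; place each in the latest free slot ≤ its deadline.
By profit: D(d4,85), C(d4,76), K(d3,69), H(d1,63), B(d3,43), A(d3,40), F(d1,37), I(d1,32), G(d1,24), E(d2,16), J(d2,15)
D→slot 4; C→slot 3; K→slot 2; H→slot 1; B skipped; A skipped; F skipped; I skipped; G skipped; E skipped; J skipped.
Profit = 63 + 69 + 76 + 85 = 293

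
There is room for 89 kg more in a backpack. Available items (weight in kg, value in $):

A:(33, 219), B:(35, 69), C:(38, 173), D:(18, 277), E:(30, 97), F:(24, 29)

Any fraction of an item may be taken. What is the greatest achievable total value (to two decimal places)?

Order: D (277/18=15.39) > A (219/33=6.64) > C (173/38=4.55) > E (97/30=3.23) > B (69/35=1.97) > F (29/24=1.21)
Fill: take D (18 @ 277) → take A (33 @ 219) → take C (38 @ 173); 89/89 used.
Total value = 669.00

669.00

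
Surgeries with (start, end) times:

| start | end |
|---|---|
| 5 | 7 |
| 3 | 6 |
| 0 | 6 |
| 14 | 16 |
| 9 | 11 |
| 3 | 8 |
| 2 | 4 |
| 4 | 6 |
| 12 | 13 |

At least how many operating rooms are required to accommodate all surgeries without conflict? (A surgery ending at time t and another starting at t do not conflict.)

Count concurrent intervals with a sweep; the peak is the room count.
starts: [0, 2, 3, 3, 4, 5, 9, 12, 14]
ends:   [4, 6, 6, 6, 7, 8, 11, 13, 16]
s0→1 s2→2 s3→3 s3→4 e4→3 s4→4 s5→5  — peak 5.

5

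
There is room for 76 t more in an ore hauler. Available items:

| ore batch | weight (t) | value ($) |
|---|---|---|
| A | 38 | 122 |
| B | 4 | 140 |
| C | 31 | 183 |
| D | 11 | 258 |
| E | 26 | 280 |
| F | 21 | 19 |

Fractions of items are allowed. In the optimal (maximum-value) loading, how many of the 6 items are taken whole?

4

Order: B (140/4=35.00) > D (258/11=23.45) > E (280/26=10.77) > C (183/31=5.90) > A (122/38=3.21) > F (19/21=0.90)
Fill: take B (4 @ 140) → take D (11 @ 258) → take E (26 @ 280) → take C (31 @ 183) → take 4/38 of A → 12.84; 76/76 used.
4 item(s) taken whole; one partial (take 4/38 of A).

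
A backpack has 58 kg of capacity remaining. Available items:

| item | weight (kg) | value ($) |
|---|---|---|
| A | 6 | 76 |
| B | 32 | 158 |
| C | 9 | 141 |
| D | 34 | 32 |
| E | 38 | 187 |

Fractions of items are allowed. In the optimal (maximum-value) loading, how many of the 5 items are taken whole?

3

Ratios (sorted): C 15.67, A 12.67, B 4.94, E 4.92, D 0.94
take C (9 @ 141); take A (6 @ 76); take B (32 @ 158); take 11/38 of E → 54.13. Capacity used 58/58.
3 item(s) taken whole; one partial (take 11/38 of E).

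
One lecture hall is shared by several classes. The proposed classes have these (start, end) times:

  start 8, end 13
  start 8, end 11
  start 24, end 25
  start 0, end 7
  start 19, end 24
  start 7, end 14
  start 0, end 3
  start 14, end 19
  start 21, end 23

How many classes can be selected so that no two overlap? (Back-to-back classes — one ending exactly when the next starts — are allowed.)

5

By end time: (0,3), (0,7), (8,11), (8,13), (7,14), (14,19), (21,23), (19,24), (24,25).
Pick (0,3); next start ≥ 3 → (8,11); next start ≥ 11 → (14,19); next start ≥ 19 → (21,23); next start ≥ 23 → (24,25).
Selected 5 classes.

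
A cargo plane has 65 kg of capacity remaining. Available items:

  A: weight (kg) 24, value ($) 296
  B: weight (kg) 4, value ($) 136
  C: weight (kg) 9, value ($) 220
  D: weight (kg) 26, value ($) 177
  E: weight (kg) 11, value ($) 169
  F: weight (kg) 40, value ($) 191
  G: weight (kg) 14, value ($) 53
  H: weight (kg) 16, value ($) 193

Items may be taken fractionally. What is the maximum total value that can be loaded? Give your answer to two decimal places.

1020.81

Sort by value per unit weight and fill in that order.
Order: B (136/4=34.00) > C (220/9=24.44) > E (169/11=15.36) > A (296/24=12.33) > H (193/16=12.06) > D (177/26=6.81) > F (191/40=4.78) > G (53/14=3.79)
Fill: take B (4 @ 136) → take C (9 @ 220) → take E (11 @ 169) → take A (24 @ 296) → take H (16 @ 193) → take 1/26 of D → 6.81; 65/65 used.
Total value = 1020.81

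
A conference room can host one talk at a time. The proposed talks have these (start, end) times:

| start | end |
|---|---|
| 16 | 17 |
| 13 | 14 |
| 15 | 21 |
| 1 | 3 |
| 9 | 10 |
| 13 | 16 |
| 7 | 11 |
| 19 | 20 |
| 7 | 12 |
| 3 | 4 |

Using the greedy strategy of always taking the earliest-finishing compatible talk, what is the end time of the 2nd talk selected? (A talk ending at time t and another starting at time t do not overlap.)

Sorted by end: (1,3)  (3,4)  (9,10)  (7,11)  (7,12)  (13,14)  (13,16)  (16,17)  (19,20)  (15,21)
take (1,3); take (3,4); take (9,10); take (13,14); take (16,17); take (19,20); skip (15,21).
Selected: (1,3) (3,4) (9,10) (13,14) (16,17) (19,20)

4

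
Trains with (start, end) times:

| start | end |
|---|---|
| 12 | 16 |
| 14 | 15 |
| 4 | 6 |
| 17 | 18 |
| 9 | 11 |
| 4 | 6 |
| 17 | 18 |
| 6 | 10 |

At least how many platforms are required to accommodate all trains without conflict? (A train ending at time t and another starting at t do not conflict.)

The answer is the maximum number of intervals overlapping at any instant.
starts: [4, 4, 6, 9, 12, 14, 17, 17]
ends:   [6, 6, 10, 11, 15, 16, 18, 18]
s4→1 s4→2  — peak 2.

2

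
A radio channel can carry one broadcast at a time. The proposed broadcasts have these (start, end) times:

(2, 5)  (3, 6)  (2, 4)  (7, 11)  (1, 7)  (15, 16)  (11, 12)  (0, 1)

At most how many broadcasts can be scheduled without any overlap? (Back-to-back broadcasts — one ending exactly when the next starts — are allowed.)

By end time: (0,1), (2,4), (2,5), (3,6), (1,7), (7,11), (11,12), (15,16).
Pick (0,1); next start ≥ 1 → (2,4); next start ≥ 4 → (7,11); next start ≥ 11 → (11,12); next start ≥ 12 → (15,16).
Selected 5 broadcasts.

5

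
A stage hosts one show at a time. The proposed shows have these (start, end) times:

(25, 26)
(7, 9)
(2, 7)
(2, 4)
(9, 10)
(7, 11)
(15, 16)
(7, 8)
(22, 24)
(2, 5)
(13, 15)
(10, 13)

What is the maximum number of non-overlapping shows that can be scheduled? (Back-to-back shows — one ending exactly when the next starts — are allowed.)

Greedy by earliest finish: after sorting by end time, pick each interval compatible with the last pick.
Sorted by end: (2,4)  (2,5)  (2,7)  (7,8)  (7,9)  (9,10)  (7,11)  (10,13)  (13,15)  (15,16)  (22,24)  (25,26)
take (2,4); take (7,8); take (9,10); take (10,13); take (13,15); take (15,16); take (22,24); take (25,26).
Selected 8 shows.

8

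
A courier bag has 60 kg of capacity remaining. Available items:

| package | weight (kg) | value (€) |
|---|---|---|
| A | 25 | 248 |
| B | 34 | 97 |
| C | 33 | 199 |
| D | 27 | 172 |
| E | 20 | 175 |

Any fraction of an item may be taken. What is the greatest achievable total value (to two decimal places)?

518.56

Greedy by value/weight ratio, highest first.
Ratios (sorted): A 9.92, E 8.75, D 6.37, C 6.03, B 2.85
take A (25 @ 248); take E (20 @ 175); take 15/27 of D → 95.56. Capacity used 60/60.
Total value = 518.56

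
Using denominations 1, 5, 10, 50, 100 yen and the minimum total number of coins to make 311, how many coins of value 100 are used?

311 − 3×100→11 − 1×10→1 − 1×1→0
Count of 100: 3

3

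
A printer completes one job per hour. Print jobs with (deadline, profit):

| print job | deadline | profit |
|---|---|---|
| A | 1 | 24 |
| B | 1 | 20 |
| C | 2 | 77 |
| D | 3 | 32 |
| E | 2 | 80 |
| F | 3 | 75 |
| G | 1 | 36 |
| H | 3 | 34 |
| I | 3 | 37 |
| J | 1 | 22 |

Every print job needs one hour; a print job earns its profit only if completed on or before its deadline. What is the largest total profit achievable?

232

Sort by profit descending; place each in the latest free slot ≤ its deadline.
Profit order: E=80 C=77 F=75 I=37 G=36 H=34 D=32 A=24 J=22 B=20
Assign: E→slot 2, C→slot 1, F→slot 3, I skipped, G skipped, H skipped, D skipped, A skipped, J skipped, B skipped.
Slots: [1:C] [2:E] [3:F]
Profit = 77 + 80 + 75 = 232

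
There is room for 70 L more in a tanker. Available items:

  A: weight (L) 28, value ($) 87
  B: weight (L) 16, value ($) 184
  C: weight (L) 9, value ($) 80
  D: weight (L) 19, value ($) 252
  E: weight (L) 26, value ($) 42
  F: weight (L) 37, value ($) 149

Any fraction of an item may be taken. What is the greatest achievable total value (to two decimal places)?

620.70

Sort by value per unit weight and fill in that order.
Ratios (sorted): D 13.26, B 11.50, C 8.89, F 4.03, A 3.11, E 1.62
take D (19 @ 252); take B (16 @ 184); take C (9 @ 80); take 26/37 of F → 104.70. Capacity used 70/70.
Total value = 620.70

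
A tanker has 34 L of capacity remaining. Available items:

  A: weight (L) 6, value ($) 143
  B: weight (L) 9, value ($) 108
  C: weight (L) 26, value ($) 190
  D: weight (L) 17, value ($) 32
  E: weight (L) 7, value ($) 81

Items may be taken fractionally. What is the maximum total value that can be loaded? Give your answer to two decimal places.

419.69

Sort by value per unit weight and fill in that order.
Ratios (sorted): A 23.83, B 12.00, E 11.57, C 7.31, D 1.88
take A (6 @ 143); take B (9 @ 108); take E (7 @ 81); take 12/26 of C → 87.69. Capacity used 34/34.
Total value = 419.69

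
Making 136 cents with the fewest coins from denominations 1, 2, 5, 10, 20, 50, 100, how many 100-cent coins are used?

Use the largest denomination that fits, subtract, and repeat.
136 − 1×100→36 − 1×20→16 − 1×10→6 − 1×5→1 − 1×1→0
Count of 100: 1

1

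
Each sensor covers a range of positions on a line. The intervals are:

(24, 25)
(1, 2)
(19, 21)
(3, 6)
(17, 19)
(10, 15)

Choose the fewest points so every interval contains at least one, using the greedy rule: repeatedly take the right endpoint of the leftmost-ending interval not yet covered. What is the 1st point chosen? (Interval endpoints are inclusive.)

By right end: [1,2]  [3,6]  [10,15]  [17,19]  [19,21]  [24,25]
[1,2] uncovered → point at 2; [3,6] uncovered → point at 6; [10,15] uncovered → point at 15; [17,19] uncovered → point at 19; [24,25] uncovered → point at 25.
Points: 2, 6, 15, 19, 25 (5 total).

2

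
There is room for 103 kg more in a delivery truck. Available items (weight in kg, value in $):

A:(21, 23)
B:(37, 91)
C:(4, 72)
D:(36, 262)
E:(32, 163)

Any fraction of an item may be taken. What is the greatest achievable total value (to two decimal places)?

Order: C (72/4=18.00) > D (262/36=7.28) > E (163/32=5.09) > B (91/37=2.46) > A (23/21=1.10)
Fill: take C (4 @ 72) → take D (36 @ 262) → take E (32 @ 163) → take 31/37 of B → 76.24; 103/103 used.
Total value = 573.24

573.24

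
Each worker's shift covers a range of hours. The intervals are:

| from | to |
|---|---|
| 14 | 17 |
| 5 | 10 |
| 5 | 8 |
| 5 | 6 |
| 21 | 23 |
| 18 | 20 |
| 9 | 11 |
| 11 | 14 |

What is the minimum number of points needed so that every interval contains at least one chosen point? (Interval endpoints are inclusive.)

By right end: [5,6]  [5,8]  [5,10]  [9,11]  [11,14]  [14,17]  [18,20]  [21,23]
[5,6] uncovered → point at 6; [9,11] uncovered → point at 11; [14,17] uncovered → point at 17; [18,20] uncovered → point at 20; [21,23] uncovered → point at 23.
Points: 6, 11, 17, 20, 23 (5 total).

5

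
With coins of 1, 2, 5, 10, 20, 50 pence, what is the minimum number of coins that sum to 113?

Greedy: take as many of the largest coin as possible, then repeat with the remainder.
113 = 2×50 + 1×10 + 1×2 + 1×1
Total coins = 2 + 1 + 1 + 1 = 5

5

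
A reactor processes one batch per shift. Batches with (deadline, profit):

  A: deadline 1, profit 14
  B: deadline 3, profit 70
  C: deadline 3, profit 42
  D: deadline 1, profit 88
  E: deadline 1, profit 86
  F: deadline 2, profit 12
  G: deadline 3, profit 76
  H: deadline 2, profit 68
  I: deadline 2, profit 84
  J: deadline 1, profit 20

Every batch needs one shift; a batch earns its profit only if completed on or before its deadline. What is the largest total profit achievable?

248

Take jobs in profit order; each goes to the latest open slot no later than its deadline.
Profit order: D=88 E=86 I=84 G=76 B=70 H=68 C=42 J=20 A=14 F=12
Assign: D→slot 1, E skipped, I→slot 2, G→slot 3, B skipped, H skipped, C skipped, J skipped, A skipped, F skipped.
Slots: [1:D] [2:I] [3:G]
Profit = 88 + 84 + 76 = 248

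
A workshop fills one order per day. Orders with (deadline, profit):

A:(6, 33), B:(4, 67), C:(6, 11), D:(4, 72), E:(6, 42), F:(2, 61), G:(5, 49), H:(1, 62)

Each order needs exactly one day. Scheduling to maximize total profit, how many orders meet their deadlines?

Take jobs in profit order; each goes to the latest open slot no later than its deadline.
By profit: D(d4,72), B(d4,67), H(d1,62), F(d2,61), G(d5,49), E(d6,42), A(d6,33), C(d6,11)
D→slot 4; B→slot 3; H→slot 1; F→slot 2; G→slot 5; E→slot 6; A skipped; C skipped.
6 of 8 scheduled.

6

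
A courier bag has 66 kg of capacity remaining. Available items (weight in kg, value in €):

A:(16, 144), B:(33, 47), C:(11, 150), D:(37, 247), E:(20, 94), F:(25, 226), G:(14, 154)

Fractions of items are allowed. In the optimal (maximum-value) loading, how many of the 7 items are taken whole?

4

Sort by value per unit weight and fill in that order.
Ratios (sorted): C 13.64, G 11.00, F 9.04, A 9.00, D 6.68, E 4.70, B 1.42
take C (11 @ 150); take G (14 @ 154); take F (25 @ 226); take A (16 @ 144). Capacity used 66/66.
4 item(s) taken whole.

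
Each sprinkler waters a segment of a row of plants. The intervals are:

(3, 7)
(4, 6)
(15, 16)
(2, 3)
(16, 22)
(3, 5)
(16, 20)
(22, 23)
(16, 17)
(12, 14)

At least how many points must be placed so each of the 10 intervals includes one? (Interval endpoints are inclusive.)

Sort by right endpoint; whenever an interval is uncovered, place a point at its right end.
By right end: [2,3]  [3,5]  [4,6]  [3,7]  [12,14]  [15,16]  [16,17]  [16,20]  [16,22]  [22,23]
[2,3] uncovered → point at 3; [4,6] uncovered → point at 6; [12,14] uncovered → point at 14; [15,16] uncovered → point at 16; [22,23] uncovered → point at 23.
Points: 3, 6, 14, 16, 23 (5 total).

5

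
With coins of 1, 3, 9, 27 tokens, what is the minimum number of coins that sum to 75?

5

Greedy: take as many of the largest coin as possible, then repeat with the remainder.
75 = 2×27 + 2×9 + 1×3
Total coins = 2 + 2 + 1 = 5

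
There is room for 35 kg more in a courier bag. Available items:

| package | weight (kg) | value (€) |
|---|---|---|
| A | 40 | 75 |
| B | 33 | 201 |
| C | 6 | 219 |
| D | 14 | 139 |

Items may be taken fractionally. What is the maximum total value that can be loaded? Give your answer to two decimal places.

449.36

Greedy by value/weight ratio, highest first.
Order: C (219/6=36.50) > D (139/14=9.93) > B (201/33=6.09) > A (75/40=1.88)
Fill: take C (6 @ 219) → take D (14 @ 139) → take 15/33 of B → 91.36; 35/35 used.
Total value = 449.36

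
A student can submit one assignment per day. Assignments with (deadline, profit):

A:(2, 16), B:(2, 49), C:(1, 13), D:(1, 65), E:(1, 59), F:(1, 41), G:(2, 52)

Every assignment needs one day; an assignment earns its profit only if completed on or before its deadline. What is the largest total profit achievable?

117

Sort by profit descending; place each in the latest free slot ≤ its deadline.
Profit order: D=65 E=59 G=52 B=49 F=41 A=16 C=13
Assign: D→slot 1, E skipped, G→slot 2, B skipped, F skipped, A skipped, C skipped.
Slots: [1:D] [2:G]
Profit = 65 + 52 = 117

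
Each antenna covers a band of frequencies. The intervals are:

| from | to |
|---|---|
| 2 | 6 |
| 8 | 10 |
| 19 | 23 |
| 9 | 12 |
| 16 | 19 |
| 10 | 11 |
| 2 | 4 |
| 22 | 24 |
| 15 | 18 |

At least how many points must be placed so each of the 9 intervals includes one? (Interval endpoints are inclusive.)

4

Sort by right endpoint; whenever an interval is uncovered, place a point at its right end.
Sorted: [2,4] [2,6] [8,10] [10,11] [9,12] [15,18] [16,19] [19,23] [22,24]
{[2,4],[2,6]} hit by 4; {[8,10],[10,11],[9,12]} hit by 10; {[15,18],[16,19]} hit by 18; {[19,23],[22,24]} hit by 23.
Points: 4, 10, 18, 23 (4 total).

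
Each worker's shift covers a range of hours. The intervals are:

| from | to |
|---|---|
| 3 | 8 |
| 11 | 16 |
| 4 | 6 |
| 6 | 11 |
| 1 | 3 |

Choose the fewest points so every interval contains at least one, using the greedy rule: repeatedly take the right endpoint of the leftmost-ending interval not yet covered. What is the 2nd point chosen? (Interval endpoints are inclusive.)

By right end: [1,3]  [4,6]  [3,8]  [6,11]  [11,16]
[1,3] uncovered → point at 3; [4,6] uncovered → point at 6; [11,16] uncovered → point at 16.
Points: 3, 6, 16 (3 total).

6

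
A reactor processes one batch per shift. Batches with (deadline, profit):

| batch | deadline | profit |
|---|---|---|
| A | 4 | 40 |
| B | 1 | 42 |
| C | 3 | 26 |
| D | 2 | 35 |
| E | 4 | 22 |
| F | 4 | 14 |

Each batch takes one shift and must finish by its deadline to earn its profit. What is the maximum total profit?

Profit order: B=42 A=40 D=35 C=26 E=22 F=14
Assign: B→slot 1, A→slot 4, D→slot 2, C→slot 3, E skipped, F skipped.
Slots: [1:B] [2:D] [3:C] [4:A]
Profit = 42 + 35 + 26 + 40 = 143

143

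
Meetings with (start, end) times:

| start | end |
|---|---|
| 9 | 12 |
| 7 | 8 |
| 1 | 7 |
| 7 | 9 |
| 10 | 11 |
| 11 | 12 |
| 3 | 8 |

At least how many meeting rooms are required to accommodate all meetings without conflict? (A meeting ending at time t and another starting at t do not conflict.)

3

Events (time:±→running): 1:+→1 3:+→2 7:-→1 7:+→2 7:+→3 … peak 3.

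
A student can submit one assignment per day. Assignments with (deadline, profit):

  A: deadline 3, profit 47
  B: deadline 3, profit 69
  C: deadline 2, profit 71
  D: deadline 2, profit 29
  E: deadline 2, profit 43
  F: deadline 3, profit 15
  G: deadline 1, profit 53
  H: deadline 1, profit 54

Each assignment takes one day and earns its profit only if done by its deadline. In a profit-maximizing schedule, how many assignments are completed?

3

By profit: C(d2,71), B(d3,69), H(d1,54), G(d1,53), A(d3,47), E(d2,43), D(d2,29), F(d3,15)
C→slot 2; B→slot 3; H→slot 1; G skipped; A skipped; E skipped; D skipped; F skipped.
3 of 8 scheduled.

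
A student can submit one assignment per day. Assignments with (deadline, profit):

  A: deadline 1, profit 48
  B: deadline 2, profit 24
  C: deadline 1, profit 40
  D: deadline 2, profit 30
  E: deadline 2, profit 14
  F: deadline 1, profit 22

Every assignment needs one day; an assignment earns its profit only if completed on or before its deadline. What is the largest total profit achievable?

By profit: A(d1,48), C(d1,40), D(d2,30), B(d2,24), F(d1,22), E(d2,14)
A→slot 1; C skipped; D→slot 2; B skipped; F skipped; E skipped.
Profit = 48 + 30 = 78

78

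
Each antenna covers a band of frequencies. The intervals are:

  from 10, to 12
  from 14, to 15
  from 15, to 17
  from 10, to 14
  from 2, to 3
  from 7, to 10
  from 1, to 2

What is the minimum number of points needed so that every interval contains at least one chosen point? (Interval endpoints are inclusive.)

Sort by right endpoint; whenever an interval is uncovered, place a point at its right end.
By right end: [1,2]  [2,3]  [7,10]  [10,12]  [10,14]  [14,15]  [15,17]
[1,2] uncovered → point at 2; [7,10] uncovered → point at 10; [14,15] uncovered → point at 15.
Points: 2, 10, 15 (3 total).

3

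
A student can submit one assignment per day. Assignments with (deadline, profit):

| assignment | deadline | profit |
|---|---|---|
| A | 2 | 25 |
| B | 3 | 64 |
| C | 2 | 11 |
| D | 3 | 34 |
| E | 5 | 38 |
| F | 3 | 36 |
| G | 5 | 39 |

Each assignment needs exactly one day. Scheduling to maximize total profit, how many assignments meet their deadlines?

By profit: B(d3,64), G(d5,39), E(d5,38), F(d3,36), D(d3,34), A(d2,25), C(d2,11)
B→slot 3; G→slot 5; E→slot 4; F→slot 2; D→slot 1; A skipped; C skipped.
5 of 7 scheduled.

5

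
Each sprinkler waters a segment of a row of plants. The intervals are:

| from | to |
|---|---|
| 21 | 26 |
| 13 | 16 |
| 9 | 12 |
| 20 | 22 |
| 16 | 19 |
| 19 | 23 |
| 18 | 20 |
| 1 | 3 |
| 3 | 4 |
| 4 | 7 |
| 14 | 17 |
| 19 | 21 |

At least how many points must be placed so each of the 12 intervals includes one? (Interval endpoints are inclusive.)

Sort by right endpoint; whenever an interval is uncovered, place a point at its right end.
Sorted: [1,3] [3,4] [4,7] [9,12] [13,16] [14,17] [16,19] [18,20] [19,21] [20,22] [19,23] [21,26]
{[1,3],[3,4]} hit by 3; {[4,7]} hit by 7; {[9,12]} hit by 12; {[13,16],[14,17],[16,19]} hit by 16; {[18,20],[19,21],[20,22],[19,23]} hit by 20; {[21,26]} hit by 26.
Points: 3, 7, 12, 16, 20, 26 (6 total).

6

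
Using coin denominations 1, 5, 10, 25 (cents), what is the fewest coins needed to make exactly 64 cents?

64 − 2×25→14 − 1×10→4 − 4×1→0
Total coins = 2 + 1 + 4 = 7

7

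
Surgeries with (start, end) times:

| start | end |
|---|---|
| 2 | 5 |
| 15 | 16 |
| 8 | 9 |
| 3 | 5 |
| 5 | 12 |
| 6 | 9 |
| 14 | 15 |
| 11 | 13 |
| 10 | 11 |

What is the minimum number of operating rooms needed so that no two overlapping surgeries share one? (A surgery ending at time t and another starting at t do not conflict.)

3

Count concurrent intervals with a sweep; the peak is the room count.
Events (time:±→running): 2:+→1 3:+→2 5:-→1 5:-→0 5:+→1 6:+→2 8:+→3 … peak 3.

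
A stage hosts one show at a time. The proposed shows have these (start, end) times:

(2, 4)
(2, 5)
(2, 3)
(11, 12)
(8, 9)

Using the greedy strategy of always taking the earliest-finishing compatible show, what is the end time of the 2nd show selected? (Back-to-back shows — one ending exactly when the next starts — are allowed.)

9

Sorted by end: (2,3)  (2,4)  (2,5)  (8,9)  (11,12)
take (2,3); skip (2,5); take (8,9); take (11,12).
Selected: (2,3) (8,9) (11,12)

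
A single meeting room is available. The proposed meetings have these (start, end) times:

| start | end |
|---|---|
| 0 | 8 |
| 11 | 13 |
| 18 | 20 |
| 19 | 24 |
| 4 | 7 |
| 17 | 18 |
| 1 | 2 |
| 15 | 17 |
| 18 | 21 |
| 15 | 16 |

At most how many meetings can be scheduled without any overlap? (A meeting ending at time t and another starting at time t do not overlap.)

By end time: (1,2), (4,7), (0,8), (11,13), (15,16), (15,17), (17,18), (18,20), (18,21), (19,24).
Pick (1,2); next start ≥ 2 → (4,7); next start ≥ 7 → (11,13); next start ≥ 13 → (15,16); next start ≥ 16 → (17,18); next start ≥ 18 → (18,20).
Selected 6 meetings.

6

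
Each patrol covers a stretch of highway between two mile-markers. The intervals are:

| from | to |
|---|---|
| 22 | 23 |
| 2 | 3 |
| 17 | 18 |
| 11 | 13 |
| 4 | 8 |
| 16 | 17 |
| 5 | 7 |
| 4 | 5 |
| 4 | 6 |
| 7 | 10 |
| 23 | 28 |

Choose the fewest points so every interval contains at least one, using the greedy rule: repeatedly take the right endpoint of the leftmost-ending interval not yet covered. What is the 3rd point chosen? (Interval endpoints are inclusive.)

10

Sorted: [2,3] [4,5] [4,6] [5,7] [4,8] [7,10] [11,13] [16,17] [17,18] [22,23] [23,28]
{[2,3]} hit by 3; {[4,5],[4,6],[5,7],[4,8]} hit by 5; {[7,10]} hit by 10; {[11,13]} hit by 13; {[16,17],[17,18]} hit by 17; {[22,23],[23,28]} hit by 23.
Points: 3, 5, 10, 13, 17, 23 (6 total).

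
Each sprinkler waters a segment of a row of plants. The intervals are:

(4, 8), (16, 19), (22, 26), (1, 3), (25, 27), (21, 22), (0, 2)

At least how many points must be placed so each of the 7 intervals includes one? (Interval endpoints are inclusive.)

Sort by right endpoint; whenever an interval is uncovered, place a point at its right end.
By right end: [0,2]  [1,3]  [4,8]  [16,19]  [21,22]  [22,26]  [25,27]
[0,2] uncovered → point at 2; [4,8] uncovered → point at 8; [16,19] uncovered → point at 19; [21,22] uncovered → point at 22; [25,27] uncovered → point at 27.
Points: 2, 8, 19, 22, 27 (5 total).

5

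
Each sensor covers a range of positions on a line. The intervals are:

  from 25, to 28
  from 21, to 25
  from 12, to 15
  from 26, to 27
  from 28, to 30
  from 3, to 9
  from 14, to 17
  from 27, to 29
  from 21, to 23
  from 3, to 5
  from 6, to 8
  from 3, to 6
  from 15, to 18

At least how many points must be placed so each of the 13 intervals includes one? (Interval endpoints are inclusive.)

Sort by right endpoint; whenever an interval is uncovered, place a point at its right end.
Sorted: [3,5] [3,6] [6,8] [3,9] [12,15] [14,17] [15,18] [21,23] [21,25] [26,27] [25,28] [27,29] [28,30]
{[3,5],[3,6]} hit by 5; {[6,8],[3,9]} hit by 8; {[12,15],[14,17],[15,18]} hit by 15; {[21,23],[21,25]} hit by 23; {[26,27],[25,28],[27,29]} hit by 27; {[28,30]} hit by 30.
Points: 5, 8, 15, 23, 27, 30 (6 total).

6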